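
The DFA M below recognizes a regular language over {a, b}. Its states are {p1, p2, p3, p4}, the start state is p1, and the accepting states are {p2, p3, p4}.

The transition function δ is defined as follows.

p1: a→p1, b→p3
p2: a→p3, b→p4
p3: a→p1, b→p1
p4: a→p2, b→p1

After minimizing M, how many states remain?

2

First remove the unreachable states {p2,p4}; 2 states remain.
Initial partition by acceptance: {p3} | {p1}.
The partition is now stable with 2 blocks: {p3} | {p1}.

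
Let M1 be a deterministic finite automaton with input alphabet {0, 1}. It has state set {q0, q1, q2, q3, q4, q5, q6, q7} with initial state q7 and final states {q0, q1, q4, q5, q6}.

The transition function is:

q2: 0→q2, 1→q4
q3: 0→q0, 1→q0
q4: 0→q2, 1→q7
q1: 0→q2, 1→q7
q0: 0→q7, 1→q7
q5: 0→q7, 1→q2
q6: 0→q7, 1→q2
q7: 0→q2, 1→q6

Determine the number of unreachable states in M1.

No path from q7 leads to q0, q1, q3, q5; the other 4 states are all reachable.

4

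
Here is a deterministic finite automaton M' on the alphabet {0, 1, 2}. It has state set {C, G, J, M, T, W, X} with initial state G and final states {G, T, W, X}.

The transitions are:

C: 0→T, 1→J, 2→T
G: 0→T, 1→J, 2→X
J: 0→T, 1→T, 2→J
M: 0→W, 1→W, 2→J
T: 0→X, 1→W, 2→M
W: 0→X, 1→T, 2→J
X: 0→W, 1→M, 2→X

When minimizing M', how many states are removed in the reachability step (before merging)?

1

No path from G leads to C; the other 6 states are all reachable.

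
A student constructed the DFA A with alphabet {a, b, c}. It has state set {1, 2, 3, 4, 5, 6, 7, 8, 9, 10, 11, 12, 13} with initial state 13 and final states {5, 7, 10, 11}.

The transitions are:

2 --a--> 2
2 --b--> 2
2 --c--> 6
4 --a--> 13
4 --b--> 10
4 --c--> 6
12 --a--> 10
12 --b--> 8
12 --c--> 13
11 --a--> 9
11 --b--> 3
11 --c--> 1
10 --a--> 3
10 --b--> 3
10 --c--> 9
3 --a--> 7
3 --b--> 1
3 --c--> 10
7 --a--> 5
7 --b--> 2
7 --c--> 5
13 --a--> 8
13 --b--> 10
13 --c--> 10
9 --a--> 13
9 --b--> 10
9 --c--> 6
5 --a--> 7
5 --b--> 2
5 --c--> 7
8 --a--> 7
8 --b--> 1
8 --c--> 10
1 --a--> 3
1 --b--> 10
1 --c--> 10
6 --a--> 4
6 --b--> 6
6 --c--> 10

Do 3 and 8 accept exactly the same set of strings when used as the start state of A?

Yes

Reachable states from the start: {1,2,3,4,5,6,7,8,9,10,13}. Unreachable: {11,12} — drop them.
Initial partition by acceptance: {5,7,10} | {1,2,3,4,6,8,9,13}.
On input a, block {5,7,10} splits into {5,7} and {10}.
Refine {1,2,3,4,6,8,9,13} on symbol a: members go to different blocks, giving {1,2,4,6,9,13} and {3,8}.
Refine {1,2,4,6,9,13} on symbol a: members go to different blocks, giving {2,4,6,9} and {1,13}.
Split {2,4,6,9} by δ(·,a) → {2,6} and {4,9}.
On input a, block {2,6} splits into {2} and {6}.
The partition is now stable with 7 blocks: {5,7} | {2} | {10} | {3,8} | {1,13} | {4,9} | {6}.
3 and 8 lie in the same block of the stable partition, so they are equivalent — no string distinguishes them.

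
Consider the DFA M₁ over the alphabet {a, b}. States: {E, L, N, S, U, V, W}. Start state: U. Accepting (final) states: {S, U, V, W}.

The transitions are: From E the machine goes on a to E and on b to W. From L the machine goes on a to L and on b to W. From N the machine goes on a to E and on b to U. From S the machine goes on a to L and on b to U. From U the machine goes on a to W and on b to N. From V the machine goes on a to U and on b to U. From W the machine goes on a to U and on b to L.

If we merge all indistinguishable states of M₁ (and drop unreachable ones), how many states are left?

First remove the unreachable states {S,V}; 5 states remain.
Initial partition by acceptance: {U,W} | {E,L,N}.
No further refinement is possible. Final partition (2 blocks): {U,W} | {E,L,N}.

2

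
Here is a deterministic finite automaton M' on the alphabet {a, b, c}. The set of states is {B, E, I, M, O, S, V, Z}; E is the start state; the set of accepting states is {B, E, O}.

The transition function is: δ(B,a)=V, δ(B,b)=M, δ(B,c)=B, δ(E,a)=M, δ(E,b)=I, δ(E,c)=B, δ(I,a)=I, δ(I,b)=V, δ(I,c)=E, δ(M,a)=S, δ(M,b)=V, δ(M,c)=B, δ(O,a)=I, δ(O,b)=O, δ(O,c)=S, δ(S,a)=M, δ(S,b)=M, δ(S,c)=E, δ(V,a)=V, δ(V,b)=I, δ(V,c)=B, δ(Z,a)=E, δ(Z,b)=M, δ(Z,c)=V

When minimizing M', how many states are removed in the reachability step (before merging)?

No path from E leads to O, Z; the other 6 states are all reachable.

2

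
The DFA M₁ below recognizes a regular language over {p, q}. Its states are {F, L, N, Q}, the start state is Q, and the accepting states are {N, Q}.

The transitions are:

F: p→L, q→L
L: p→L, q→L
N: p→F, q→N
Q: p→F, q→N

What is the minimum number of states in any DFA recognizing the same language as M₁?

2

Start with accepting vs non-accepting: {N,Q} | {F,L}.
The partition is now stable with 2 blocks: {N,Q} | {F,L}.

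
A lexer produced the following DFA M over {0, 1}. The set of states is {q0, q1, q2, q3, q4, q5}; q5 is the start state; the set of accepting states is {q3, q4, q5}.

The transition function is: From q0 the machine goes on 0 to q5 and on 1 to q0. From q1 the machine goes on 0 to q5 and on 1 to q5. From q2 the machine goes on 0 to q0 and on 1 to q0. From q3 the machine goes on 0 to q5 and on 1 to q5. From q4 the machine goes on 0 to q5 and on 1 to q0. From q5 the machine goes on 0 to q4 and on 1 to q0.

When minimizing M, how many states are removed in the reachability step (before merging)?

Starting at q5 and following transitions, the reachable set is {q0, q4, q5}. That leaves q1, q2, q3 unreachable — 3 in total.

3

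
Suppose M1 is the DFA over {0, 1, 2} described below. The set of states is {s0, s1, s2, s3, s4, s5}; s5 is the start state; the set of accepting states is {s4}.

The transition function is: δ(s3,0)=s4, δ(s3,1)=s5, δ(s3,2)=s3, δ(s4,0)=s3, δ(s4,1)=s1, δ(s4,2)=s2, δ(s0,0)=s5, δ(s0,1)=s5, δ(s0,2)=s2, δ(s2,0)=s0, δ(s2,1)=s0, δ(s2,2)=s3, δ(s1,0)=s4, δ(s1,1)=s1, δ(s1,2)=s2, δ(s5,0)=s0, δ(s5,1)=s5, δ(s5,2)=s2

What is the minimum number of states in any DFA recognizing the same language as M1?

5

Start with accepting vs non-accepting: {s4} | {s0,s1,s2,s3,s5}.
On input 0, block {s0,s1,s2,s3,s5} splits into {s0,s2,s5} and {s1,s3}.
Split {s0,s2,s5} by δ(·,2) → {s0,s5} and {s2}.
On input 1, block {s1,s3} splits into {s1} and {s3}.
No further refinement is possible. Final partition (5 blocks): {s4} | {s0,s5} | {s1} | {s2} | {s3}.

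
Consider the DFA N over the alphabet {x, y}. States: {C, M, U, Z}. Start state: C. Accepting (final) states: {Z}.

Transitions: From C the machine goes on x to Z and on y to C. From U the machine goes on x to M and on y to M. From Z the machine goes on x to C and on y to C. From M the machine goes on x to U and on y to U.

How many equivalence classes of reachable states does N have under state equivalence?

2

Reachable states from the start: {C,Z}. Unreachable: {M,U} — drop them.
Initial partition by acceptance: {Z} | {C}.
Stable partition: {Z} | {C} — 2 equivalence classes.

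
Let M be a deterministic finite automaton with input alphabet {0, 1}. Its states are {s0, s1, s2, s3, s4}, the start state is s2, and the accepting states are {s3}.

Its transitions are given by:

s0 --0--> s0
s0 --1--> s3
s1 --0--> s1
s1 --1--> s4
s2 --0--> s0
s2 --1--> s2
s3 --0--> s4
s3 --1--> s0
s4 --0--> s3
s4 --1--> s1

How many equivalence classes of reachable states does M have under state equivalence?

Initial partition by acceptance: {s3} | {s0,s1,s2,s4}.
Split {s0,s1,s2,s4} by δ(·,0) → {s0,s1,s2} and {s4}.
Split {s0,s1,s2} by δ(·,1) → {s0} and {s1} and {s2}.
Stable partition: {s3} | {s0} | {s4} | {s1} | {s2} — 5 equivalence classes.

5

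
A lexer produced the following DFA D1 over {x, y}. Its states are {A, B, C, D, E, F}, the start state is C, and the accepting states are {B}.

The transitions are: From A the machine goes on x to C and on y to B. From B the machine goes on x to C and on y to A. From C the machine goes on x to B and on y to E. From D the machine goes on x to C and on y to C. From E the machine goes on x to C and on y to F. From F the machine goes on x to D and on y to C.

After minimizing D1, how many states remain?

6

All states are reachable from the start state.
Start with accepting vs non-accepting: {B} | {A,C,D,E,F}.
Split {A,C,D,E,F} by δ(·,x) → {A,D,E,F} and {C}.
Refine {A,D,E,F} on symbol x: members go to different blocks, giving {A,D,E} and {F}.
Refine {A,D,E} on symbol y: members go to different blocks, giving {A} and {D} and {E}.
Stable partition: {B} | {A} | {C} | {F} | {D} | {E} — 6 equivalence classes.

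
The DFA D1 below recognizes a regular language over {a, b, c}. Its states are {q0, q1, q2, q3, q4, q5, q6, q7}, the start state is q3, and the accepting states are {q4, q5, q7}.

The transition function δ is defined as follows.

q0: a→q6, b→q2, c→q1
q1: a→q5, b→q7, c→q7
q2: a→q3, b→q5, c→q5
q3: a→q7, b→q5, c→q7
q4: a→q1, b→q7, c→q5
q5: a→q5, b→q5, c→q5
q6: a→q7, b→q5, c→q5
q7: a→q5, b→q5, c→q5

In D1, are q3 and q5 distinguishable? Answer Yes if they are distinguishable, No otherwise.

Yes

Reachable states from the start: {q3,q5,q7}. Unreachable: {q0,q1,q2,q4,q6} — drop them.
Initial partition by acceptance: {q5,q7} | {q3}.
No further refinement is possible. Final partition (2 blocks): {q5,q7} | {q3}.
q3 and q5 end up in different blocks, so they are distinguishable. For instance, the string 'ε' is accepted from only q5.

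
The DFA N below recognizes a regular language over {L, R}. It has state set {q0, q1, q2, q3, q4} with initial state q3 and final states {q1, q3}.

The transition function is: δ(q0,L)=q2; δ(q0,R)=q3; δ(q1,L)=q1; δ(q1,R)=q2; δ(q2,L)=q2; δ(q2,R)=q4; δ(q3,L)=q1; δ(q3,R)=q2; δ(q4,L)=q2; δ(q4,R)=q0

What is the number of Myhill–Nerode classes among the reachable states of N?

P0 = {q1,q3} | {q0,q2,q4}.
On input R, block {q0,q2,q4} splits into {q2,q4} and {q0}.
On input R, block {q2,q4} splits into {q2} and {q4}.
The partition is now stable with 4 blocks: {q1,q3} | {q2} | {q0} | {q4}.

4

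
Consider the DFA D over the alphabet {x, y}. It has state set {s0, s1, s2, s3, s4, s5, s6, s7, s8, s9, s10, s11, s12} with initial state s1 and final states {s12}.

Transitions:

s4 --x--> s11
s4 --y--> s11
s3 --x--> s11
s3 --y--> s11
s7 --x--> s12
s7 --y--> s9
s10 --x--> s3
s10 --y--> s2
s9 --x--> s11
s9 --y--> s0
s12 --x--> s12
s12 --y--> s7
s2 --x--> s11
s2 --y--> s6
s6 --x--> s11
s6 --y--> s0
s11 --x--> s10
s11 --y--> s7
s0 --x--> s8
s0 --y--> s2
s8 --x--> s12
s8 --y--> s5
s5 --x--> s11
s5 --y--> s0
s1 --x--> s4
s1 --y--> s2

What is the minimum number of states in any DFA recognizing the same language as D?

8

Every state is reachable, so we keep all 13.
Start with accepting vs non-accepting: {s12} | {s0,s1,s2,s3,s4,s5,s6,s7,s8,s9,s10,s11}.
On input x, block {s0,s1,s2,s3,s4,s5,s6,s7,s8,s9,s10,s11} splits into {s0,s1,s2,s3,s4,s5,s6,s9,s10,s11} and {s7,s8}.
On input x, block {s0,s1,s2,s3,s4,s5,s6,s9,s10,s11} splits into {s1,s2,s3,s4,s5,s6,s9,s10,s11} and {s0}.
Refine {s1,s2,s3,s4,s5,s6,s9,s10,s11} on symbol y: members go to different blocks, giving {s1,s2,s3,s4,s10} and {s5,s6,s9} and {s11}.
Refine {s1,s2,s3,s4,s10} on symbol x: members go to different blocks, giving {s2,s3,s4} and {s1,s10}.
Split {s2,s3,s4} by δ(·,y) → {s3,s4} and {s2}.
No further refinement is possible. Final partition (8 blocks): {s12} | {s3,s4} | {s7,s8} | {s0} | {s5,s6,s9} | {s11} | {s1,s10} | {s2}.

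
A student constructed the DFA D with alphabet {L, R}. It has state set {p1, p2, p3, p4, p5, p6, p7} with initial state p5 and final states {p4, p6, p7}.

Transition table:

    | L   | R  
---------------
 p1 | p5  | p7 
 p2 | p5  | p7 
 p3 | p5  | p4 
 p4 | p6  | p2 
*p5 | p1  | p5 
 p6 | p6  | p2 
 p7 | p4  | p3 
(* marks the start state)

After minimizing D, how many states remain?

3

All states are reachable from the start state.
Start with accepting vs non-accepting: {p4,p6,p7} | {p1,p2,p3,p5}.
Split {p1,p2,p3,p5} by δ(·,R) → {p1,p2,p3} and {p5}.
No further refinement is possible. Final partition (3 blocks): {p4,p6,p7} | {p1,p2,p3} | {p5}.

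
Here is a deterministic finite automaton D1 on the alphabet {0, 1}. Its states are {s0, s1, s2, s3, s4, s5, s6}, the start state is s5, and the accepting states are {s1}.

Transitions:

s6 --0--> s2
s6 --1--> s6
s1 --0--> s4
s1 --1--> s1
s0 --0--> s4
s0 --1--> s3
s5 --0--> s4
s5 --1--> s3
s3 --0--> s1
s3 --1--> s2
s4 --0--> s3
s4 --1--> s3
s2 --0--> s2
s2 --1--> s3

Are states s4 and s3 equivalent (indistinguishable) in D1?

No

First remove the unreachable states {s0,s6}; 5 states remain.
Initial partition by acceptance: {s1} | {s2,s3,s4,s5}.
On input 0, block {s2,s3,s4,s5} splits into {s2,s4,s5} and {s3}.
Refine {s2,s4,s5} on symbol 0: members go to different blocks, giving {s2,s5} and {s4}.
On input 0, block {s2,s5} splits into {s2} and {s5}.
The partition is now stable with 5 blocks: {s1} | {s2} | {s3} | {s4} | {s5}.
s4 and s3 end up in different blocks, so they are distinguishable. For instance, the string '0' is accepted from only s3.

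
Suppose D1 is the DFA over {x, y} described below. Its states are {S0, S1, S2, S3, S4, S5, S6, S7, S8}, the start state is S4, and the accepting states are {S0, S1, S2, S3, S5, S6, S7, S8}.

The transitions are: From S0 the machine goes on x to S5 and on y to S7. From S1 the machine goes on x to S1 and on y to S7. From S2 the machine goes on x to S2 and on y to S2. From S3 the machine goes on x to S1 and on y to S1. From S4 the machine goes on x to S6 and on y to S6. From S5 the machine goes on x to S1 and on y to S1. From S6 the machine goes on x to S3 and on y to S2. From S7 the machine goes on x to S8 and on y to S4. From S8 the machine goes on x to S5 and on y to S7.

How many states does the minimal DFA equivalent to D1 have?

First remove the unreachable states {S0}; 8 states remain.
Start with accepting vs non-accepting: {S1,S2,S3,S5,S6,S7,S8} | {S4}.
Refine {S1,S2,S3,S5,S6,S7,S8} on symbol y: members go to different blocks, giving {S1,S2,S3,S5,S6,S8} and {S7}.
Refine {S1,S2,S3,S5,S6,S8} on symbol y: members go to different blocks, giving {S2,S3,S5,S6} and {S1,S8}.
On input x, block {S2,S3,S5,S6} splits into {S2,S6} and {S3,S5}.
Refine {S2,S6} on symbol x: members go to different blocks, giving {S2} and {S6}.
Split {S1,S8} by δ(·,x) → {S1} and {S8}.
Stable partition: {S2} | {S4} | {S7} | {S1} | {S3,S5} | {S6} | {S8} — 7 equivalence classes.

7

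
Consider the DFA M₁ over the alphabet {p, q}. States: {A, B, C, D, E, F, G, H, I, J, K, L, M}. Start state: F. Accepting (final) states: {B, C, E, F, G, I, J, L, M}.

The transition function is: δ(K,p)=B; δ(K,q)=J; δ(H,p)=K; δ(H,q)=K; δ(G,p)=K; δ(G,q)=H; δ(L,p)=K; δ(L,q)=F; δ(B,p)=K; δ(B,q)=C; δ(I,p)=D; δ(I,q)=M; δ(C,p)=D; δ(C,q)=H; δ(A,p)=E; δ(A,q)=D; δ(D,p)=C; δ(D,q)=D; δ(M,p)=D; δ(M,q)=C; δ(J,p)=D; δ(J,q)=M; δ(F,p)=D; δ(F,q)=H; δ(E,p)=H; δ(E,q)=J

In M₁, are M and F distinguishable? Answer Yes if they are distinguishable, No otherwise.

States {A,E,G,I,L} cannot be reached from the start state, so discard them.
Start with accepting vs non-accepting: {B,C,F,J,M} | {D,H,K}.
Refine {B,C,F,J,M} on symbol q: members go to different blocks, giving {B,J,M} and {C,F}.
Refine {B,J,M} on symbol q: members go to different blocks, giving {B,M} and {J}.
Refine {D,H,K} on symbol p: members go to different blocks, giving {D} and {H} and {K}.
On input p, block {B,M} splits into {B} and {M}.
The partition is now stable with 7 blocks: {B} | {D} | {C,F} | {J} | {H} | {K} | {M}.
M and F end up in different blocks, so they are distinguishable. For instance, the string 'q' is accepted from only M.

Yes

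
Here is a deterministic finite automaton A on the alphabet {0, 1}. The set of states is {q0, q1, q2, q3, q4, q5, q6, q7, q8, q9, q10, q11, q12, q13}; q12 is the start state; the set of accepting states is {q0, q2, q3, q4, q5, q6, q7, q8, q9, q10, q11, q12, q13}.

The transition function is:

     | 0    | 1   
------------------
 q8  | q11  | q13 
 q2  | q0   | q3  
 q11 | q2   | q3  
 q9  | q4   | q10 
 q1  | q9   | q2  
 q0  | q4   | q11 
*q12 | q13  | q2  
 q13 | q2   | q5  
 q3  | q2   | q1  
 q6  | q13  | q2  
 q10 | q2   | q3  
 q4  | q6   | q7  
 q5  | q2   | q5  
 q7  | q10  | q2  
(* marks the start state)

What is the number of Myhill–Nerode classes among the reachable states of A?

9

Reachable states from the start: {q0,q1,q2,q3,q4,q5,q6,q7,q9,q10,q11,q12,q13}. Unreachable: {q8} — drop them.
Start with accepting vs non-accepting: {q0,q2,q3,q4,q5,q6,q7,q9,q10,q11,q12,q13} | {q1}.
Refine {q0,q2,q3,q4,q5,q6,q7,q9,q10,q11,q12,q13} on symbol 1: members go to different blocks, giving {q0,q2,q4,q5,q6,q7,q9,q10,q11,q12,q13} and {q3}.
Refine {q0,q2,q4,q5,q6,q7,q9,q10,q11,q12,q13} on symbol 1: members go to different blocks, giving {q0,q4,q5,q6,q7,q9,q12,q13} and {q2,q10,q11}.
On input 0, block {q0,q4,q5,q6,q7,q9,q12,q13} splits into {q0,q4,q6,q9,q12} and {q5,q7,q13}.
On input 0, block {q0,q4,q6,q9,q12} splits into {q0,q4,q9} and {q6,q12}.
On input 0, block {q0,q4,q9} splits into {q0,q9} and {q4}.
On input 0, block {q2,q10,q11} splits into {q10,q11} and {q2}.
Split {q5,q7,q13} by δ(·,0) → {q5,q13} and {q7}.
No further refinement is possible. Final partition (9 blocks): {q0,q9} | {q1} | {q3} | {q10,q11} | {q5,q13} | {q6,q12} | {q4} | {q2} | {q7}.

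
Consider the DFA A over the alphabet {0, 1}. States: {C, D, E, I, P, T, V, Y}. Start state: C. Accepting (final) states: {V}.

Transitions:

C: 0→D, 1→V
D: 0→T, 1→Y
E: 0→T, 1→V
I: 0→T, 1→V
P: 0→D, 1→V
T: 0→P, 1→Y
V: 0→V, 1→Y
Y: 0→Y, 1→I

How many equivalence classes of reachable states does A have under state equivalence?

States {E} cannot be reached from the start state, so discard them.
Initial partition by acceptance: {V} | {C,D,I,P,T,Y}.
On input 1, block {C,D,I,P,T,Y} splits into {D,T,Y} and {C,I,P}.
On input 0, block {D,T,Y} splits into {D,Y} and {T}.
On input 0, block {D,Y} splits into {D} and {Y}.
Refine {C,I,P} on symbol 0: members go to different blocks, giving {C,P} and {I}.
Stable partition: {V} | {D} | {C,P} | {T} | {Y} | {I} — 6 equivalence classes.

6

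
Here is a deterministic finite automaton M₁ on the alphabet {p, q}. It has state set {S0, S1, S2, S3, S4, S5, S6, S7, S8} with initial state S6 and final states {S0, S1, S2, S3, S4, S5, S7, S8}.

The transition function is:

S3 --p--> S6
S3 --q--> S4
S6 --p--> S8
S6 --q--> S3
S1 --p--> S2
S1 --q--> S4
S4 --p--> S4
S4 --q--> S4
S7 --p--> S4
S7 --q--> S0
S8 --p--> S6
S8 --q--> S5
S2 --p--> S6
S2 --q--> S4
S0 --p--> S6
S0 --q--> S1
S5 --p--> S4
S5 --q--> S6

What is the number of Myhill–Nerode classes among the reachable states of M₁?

States {S0,S1,S2,S7} cannot be reached from the start state, so discard them.
Start with accepting vs non-accepting: {S3,S4,S5,S8} | {S6}.
Refine {S3,S4,S5,S8} on symbol p: members go to different blocks, giving {S3,S8} and {S4,S5}.
On input q, block {S4,S5} splits into {S4} and {S5}.
On input q, block {S3,S8} splits into {S3} and {S8}.
No further refinement is possible. Final partition (5 blocks): {S3} | {S6} | {S4} | {S5} | {S8}.

5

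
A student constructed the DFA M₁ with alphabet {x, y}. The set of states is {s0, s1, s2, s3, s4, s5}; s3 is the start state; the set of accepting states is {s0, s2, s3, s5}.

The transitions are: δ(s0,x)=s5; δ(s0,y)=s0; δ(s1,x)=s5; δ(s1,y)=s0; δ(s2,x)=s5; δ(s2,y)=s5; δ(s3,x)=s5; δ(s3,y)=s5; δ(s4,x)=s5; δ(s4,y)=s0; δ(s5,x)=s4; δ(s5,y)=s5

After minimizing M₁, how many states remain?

Reachable states from the start: {s0,s3,s4,s5}. Unreachable: {s1,s2} — drop them.
Start with accepting vs non-accepting: {s0,s3,s5} | {s4}.
Refine {s0,s3,s5} on symbol x: members go to different blocks, giving {s0,s3} and {s5}.
Split {s0,s3} by δ(·,y) → {s0} and {s3}.
Stable partition: {s0} | {s4} | {s5} | {s3} — 4 equivalence classes.

4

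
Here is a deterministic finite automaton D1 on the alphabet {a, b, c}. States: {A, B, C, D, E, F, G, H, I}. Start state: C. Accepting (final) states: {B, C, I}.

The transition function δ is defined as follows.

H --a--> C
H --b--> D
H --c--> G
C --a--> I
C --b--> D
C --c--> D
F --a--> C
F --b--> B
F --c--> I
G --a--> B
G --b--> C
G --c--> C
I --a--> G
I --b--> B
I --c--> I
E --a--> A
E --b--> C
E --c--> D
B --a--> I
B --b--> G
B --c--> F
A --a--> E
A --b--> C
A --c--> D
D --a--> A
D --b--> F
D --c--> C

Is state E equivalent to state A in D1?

First remove the unreachable states {H}; 8 states remain.
Start with accepting vs non-accepting: {B,C,I} | {A,D,E,F,G}.
Split {B,C,I} by δ(·,a) → {B,C} and {I}.
On input a, block {A,D,E,F,G} splits into {A,D,E} and {F,G}.
Split {B,C} by δ(·,b) → {B} and {C}.
On input b, block {A,D,E} splits into {A,E} and {D}.
Split {F,G} by δ(·,a) → {F} and {G}.
The partition is now stable with 7 blocks: {B} | {A,E} | {I} | {F} | {C} | {D} | {G}.
E and A lie in the same block of the stable partition, so they are equivalent — no string distinguishes them.

Yes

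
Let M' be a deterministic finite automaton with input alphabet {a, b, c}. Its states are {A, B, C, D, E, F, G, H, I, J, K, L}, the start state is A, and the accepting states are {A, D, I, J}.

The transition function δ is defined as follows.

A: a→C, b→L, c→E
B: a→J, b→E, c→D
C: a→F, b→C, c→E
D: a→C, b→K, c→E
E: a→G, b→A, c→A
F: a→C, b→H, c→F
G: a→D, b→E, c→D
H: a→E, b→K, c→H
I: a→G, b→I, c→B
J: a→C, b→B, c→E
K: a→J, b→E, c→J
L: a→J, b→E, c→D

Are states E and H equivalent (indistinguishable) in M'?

First remove the unreachable states {I}; 11 states remain.
Initial partition by acceptance: {A,D,J} | {B,C,E,F,G,H,K,L}.
Split {B,C,E,F,G,H,K,L} by δ(·,a) → {B,G,K,L} and {C,E,F,H}.
On input a, block {C,E,F,H} splits into {C,F,H} and {E}.
On input a, block {C,F,H} splits into {C,F} and {H}.
Refine {C,F} on symbol b: members go to different blocks, giving {C} and {F}.
No further refinement is possible. Final partition (6 blocks): {A,D,J} | {B,G,K,L} | {C} | {E} | {H} | {F}.
E and H end up in different blocks, so they are distinguishable. For instance, the string 'b' is accepted from only E.

No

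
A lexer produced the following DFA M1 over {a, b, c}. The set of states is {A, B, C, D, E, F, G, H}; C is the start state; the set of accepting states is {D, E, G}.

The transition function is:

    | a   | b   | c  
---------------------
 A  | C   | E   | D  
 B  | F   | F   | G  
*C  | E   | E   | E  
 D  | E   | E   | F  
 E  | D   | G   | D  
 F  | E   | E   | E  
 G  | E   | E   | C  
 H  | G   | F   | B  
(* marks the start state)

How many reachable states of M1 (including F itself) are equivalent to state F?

Reachable states from the start: {C,D,E,F,G}. Unreachable: {A,B,H} — drop them.
P0 = {D,E,G} | {C,F}.
On input c, block {D,E,G} splits into {D,G} and {E}.
The partition is now stable with 3 blocks: {D,G} | {C,F} | {E}.
The equivalence class containing F is {C,F}, of size 2.

2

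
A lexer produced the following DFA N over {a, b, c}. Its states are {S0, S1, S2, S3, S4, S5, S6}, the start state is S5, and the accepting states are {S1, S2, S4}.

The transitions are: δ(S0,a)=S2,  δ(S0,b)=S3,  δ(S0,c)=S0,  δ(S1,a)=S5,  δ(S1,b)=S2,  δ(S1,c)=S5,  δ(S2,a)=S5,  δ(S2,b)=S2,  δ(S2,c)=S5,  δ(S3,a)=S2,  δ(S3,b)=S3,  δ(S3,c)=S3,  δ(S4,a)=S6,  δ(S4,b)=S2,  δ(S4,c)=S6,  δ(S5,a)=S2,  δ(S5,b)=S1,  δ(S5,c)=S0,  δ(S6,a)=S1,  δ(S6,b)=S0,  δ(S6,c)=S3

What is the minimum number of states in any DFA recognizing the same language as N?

States {S4,S6} cannot be reached from the start state, so discard them.
Start with accepting vs non-accepting: {S1,S2} | {S0,S3,S5}.
On input b, block {S0,S3,S5} splits into {S0,S3} and {S5}.
The partition is now stable with 3 blocks: {S1,S2} | {S0,S3} | {S5}.

3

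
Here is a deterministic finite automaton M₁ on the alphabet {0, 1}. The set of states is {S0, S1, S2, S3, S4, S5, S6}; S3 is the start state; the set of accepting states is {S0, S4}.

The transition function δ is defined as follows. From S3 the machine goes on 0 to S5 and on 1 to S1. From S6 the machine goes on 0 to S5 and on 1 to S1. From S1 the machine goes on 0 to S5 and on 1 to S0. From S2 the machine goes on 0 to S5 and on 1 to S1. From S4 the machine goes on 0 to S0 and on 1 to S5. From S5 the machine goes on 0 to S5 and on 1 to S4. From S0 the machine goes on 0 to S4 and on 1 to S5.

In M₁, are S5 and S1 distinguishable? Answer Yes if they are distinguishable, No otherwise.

First remove the unreachable states {S2,S6}; 5 states remain.
P0 = {S0,S4} | {S1,S3,S5}.
On input 1, block {S1,S3,S5} splits into {S1,S5} and {S3}.
No further refinement is possible. Final partition (3 blocks): {S0,S4} | {S1,S5} | {S3}.
S5 and S1 lie in the same block of the stable partition, so they are equivalent — no string distinguishes them.

No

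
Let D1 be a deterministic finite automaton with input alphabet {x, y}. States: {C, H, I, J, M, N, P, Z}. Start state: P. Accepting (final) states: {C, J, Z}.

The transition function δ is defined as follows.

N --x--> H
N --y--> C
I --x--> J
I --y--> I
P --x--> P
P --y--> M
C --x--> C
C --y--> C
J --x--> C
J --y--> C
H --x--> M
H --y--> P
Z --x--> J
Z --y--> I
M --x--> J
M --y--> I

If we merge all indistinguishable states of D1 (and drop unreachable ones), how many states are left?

Reachable states from the start: {C,I,J,M,P}. Unreachable: {H,N,Z} — drop them.
Initial partition by acceptance: {C,J} | {I,M,P}.
Split {I,M,P} by δ(·,x) → {I,M} and {P}.
No further refinement is possible. Final partition (3 blocks): {C,J} | {I,M} | {P}.

3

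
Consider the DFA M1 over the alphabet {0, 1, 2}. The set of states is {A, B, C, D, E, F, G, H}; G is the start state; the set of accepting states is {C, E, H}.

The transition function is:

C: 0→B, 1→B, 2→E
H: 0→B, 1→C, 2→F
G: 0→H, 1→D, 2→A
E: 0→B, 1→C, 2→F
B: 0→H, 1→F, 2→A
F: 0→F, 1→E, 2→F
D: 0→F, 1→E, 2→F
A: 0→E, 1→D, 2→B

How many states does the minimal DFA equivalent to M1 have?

4

Every state is reachable, so we keep all 8.
P0 = {C,E,H} | {A,B,D,F,G}.
On input 1, block {C,E,H} splits into {E,H} and {C}.
On input 0, block {A,B,D,F,G} splits into {A,B,G} and {D,F}.
No further refinement is possible. Final partition (4 blocks): {E,H} | {A,B,G} | {C} | {D,F}.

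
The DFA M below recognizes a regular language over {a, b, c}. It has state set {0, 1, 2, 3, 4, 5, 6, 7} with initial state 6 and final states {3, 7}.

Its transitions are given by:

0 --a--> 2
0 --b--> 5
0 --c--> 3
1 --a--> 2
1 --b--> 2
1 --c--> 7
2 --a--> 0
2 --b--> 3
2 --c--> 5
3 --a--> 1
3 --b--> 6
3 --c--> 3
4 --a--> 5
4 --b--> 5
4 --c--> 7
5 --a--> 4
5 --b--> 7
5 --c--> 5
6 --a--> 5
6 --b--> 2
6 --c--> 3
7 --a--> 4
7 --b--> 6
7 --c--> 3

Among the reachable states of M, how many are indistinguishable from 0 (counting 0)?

All states are reachable from the start state.
Start with accepting vs non-accepting: {3,7} | {0,1,2,4,5,6}.
Split {0,1,2,4,5,6} by δ(·,b) → {0,1,4,6} and {2,5}.
The partition is now stable with 3 blocks: {3,7} | {0,1,4,6} | {2,5}.
The equivalence class containing 0 is {0,1,4,6}, of size 4.

4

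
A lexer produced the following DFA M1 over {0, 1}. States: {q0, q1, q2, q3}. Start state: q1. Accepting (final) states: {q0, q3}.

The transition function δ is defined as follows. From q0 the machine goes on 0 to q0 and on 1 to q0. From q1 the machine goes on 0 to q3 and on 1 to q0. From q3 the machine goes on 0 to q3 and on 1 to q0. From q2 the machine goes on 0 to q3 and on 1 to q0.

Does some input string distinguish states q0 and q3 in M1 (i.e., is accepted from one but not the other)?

States {q2} cannot be reached from the start state, so discard them.
Initial partition by acceptance: {q0,q3} | {q1}.
Stable partition: {q0,q3} | {q1} — 2 equivalence classes.
q0 and q3 lie in the same block of the stable partition, so they are equivalent — no string distinguishes them.

No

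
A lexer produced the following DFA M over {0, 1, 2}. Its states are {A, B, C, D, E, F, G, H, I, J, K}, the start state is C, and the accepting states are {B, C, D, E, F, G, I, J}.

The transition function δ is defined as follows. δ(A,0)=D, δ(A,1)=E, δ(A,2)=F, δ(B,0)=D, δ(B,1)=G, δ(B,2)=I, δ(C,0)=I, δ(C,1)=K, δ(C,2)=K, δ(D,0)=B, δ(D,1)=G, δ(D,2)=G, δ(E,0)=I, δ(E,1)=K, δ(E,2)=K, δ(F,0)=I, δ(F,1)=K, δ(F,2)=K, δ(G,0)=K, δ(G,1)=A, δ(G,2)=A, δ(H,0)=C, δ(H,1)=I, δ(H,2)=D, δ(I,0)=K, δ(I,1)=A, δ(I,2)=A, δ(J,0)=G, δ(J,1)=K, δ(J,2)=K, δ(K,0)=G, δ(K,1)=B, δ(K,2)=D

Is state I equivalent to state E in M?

No

First remove the unreachable states {H,J}; 9 states remain.
Initial partition by acceptance: {B,C,D,E,F,G,I} | {A,K}.
On input 0, block {B,C,D,E,F,G,I} splits into {B,C,D,E,F} and {G,I}.
On input 0, block {B,C,D,E,F} splits into {C,E,F} and {B,D}.
Split {A,K} by δ(·,0) → {A} and {K}.
Stable partition: {C,E,F} | {A} | {G,I} | {B,D} | {K} — 5 equivalence classes.
I and E end up in different blocks, so they are distinguishable. For instance, the string '0' is accepted from only E.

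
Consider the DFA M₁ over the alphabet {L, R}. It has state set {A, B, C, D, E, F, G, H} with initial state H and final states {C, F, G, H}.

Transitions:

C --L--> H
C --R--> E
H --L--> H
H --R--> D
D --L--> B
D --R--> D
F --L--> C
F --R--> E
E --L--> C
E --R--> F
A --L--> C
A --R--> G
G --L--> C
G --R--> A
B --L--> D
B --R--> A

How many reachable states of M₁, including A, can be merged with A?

Every state is reachable, so we keep all 8.
P0 = {C,F,G,H} | {A,B,D,E}.
On input L, block {A,B,D,E} splits into {A,E} and {B,D}.
Split {C,F,G,H} by δ(·,R) → {C,F,G} and {H}.
Refine {C,F,G} on symbol L: members go to different blocks, giving {F,G} and {C}.
Refine {B,D} on symbol R: members go to different blocks, giving {B} and {D}.
No further refinement is possible. Final partition (6 blocks): {F,G} | {A,E} | {B} | {H} | {C} | {D}.
State A belongs to the block {A,E}, which has 2 states.

2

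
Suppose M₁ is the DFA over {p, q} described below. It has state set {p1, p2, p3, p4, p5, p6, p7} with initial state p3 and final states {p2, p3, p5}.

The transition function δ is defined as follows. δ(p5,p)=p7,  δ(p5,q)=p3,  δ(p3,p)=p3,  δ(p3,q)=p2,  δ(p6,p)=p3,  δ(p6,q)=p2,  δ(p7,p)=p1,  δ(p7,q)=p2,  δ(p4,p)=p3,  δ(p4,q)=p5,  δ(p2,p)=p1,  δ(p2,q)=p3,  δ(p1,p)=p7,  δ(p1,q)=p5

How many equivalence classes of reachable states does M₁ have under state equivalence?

First remove the unreachable states {p4,p6}; 5 states remain.
Start with accepting vs non-accepting: {p2,p3,p5} | {p1,p7}.
Split {p2,p3,p5} by δ(·,p) → {p2,p5} and {p3}.
No further refinement is possible. Final partition (3 blocks): {p2,p5} | {p1,p7} | {p3}.

3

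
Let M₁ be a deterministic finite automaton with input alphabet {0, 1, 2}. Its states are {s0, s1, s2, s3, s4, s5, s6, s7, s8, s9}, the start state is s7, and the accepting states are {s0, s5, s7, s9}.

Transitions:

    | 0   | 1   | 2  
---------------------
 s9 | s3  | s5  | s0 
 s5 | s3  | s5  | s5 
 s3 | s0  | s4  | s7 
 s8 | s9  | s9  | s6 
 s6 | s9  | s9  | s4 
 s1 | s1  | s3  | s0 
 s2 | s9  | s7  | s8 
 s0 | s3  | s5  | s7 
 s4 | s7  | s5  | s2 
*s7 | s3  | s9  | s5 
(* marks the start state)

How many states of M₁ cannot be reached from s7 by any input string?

No path from s7 leads to s1; the other 9 states are all reachable.

1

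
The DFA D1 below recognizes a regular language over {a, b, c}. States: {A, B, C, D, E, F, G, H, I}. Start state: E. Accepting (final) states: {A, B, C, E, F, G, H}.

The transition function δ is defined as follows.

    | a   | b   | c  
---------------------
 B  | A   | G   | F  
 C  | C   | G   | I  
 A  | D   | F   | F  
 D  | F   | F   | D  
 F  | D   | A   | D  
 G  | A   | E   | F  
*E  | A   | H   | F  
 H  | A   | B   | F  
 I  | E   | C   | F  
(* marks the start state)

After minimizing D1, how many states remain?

Reachable states from the start: {A,B,D,E,F,G,H}. Unreachable: {C,I} — drop them.
P0 = {A,B,E,F,G,H} | {D}.
On input a, block {A,B,E,F,G,H} splits into {B,E,G,H} and {A,F}.
Split {A,F} by δ(·,c) → {A} and {F}.
The partition is now stable with 4 blocks: {B,E,G,H} | {D} | {A} | {F}.

4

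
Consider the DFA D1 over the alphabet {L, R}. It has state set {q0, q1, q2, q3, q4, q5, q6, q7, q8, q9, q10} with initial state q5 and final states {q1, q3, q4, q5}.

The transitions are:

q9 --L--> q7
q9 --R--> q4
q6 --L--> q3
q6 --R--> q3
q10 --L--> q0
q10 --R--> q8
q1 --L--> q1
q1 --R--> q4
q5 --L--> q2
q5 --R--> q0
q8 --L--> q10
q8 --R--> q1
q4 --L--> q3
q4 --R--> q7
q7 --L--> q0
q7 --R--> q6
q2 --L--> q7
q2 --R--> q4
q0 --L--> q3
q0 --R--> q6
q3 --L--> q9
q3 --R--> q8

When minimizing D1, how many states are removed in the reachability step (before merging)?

A breadth-first search from the start state visits every state.

0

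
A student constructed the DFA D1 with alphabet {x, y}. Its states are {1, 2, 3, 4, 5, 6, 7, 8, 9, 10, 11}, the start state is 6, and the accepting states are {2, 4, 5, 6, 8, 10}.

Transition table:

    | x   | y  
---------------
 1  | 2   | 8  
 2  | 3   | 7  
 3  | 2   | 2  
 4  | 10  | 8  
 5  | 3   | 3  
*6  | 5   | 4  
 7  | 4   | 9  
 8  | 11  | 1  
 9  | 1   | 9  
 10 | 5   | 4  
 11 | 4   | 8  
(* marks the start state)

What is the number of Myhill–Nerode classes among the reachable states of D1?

10

Every state is reachable, so we keep all 11.
Start with accepting vs non-accepting: {2,4,5,6,8,10} | {1,3,7,9,11}.
Split {2,4,5,6,8,10} by δ(·,x) → {2,5,8} and {4,6,10}.
Refine {1,3,7,9,11} on symbol x: members go to different blocks, giving {1,3} and {7,11} and {9}.
Refine {2,5,8} on symbol x: members go to different blocks, giving {2,5} and {8}.
Split {2,5} by δ(·,y) → {2} and {5}.
Refine {1,3} on symbol y: members go to different blocks, giving {1} and {3}.
Split {4,6,10} by δ(·,x) → {6,10} and {4}.
On input y, block {7,11} splits into {7} and {11}.
No further refinement is possible. Final partition (10 blocks): {2} | {1} | {6,10} | {7} | {9} | {8} | {5} | {3} | {4} | {11}.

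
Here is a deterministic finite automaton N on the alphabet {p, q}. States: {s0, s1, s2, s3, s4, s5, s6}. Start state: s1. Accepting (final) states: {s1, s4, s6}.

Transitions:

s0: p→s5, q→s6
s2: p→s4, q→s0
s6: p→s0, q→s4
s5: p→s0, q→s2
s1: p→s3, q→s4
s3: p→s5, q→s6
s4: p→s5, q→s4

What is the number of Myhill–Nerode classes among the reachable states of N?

All states are reachable from the start state.
Start with accepting vs non-accepting: {s1,s4,s6} | {s0,s2,s3,s5}.
Refine {s0,s2,s3,s5} on symbol p: members go to different blocks, giving {s0,s3,s5} and {s2}.
Split {s0,s3,s5} by δ(·,q) → {s0,s3} and {s5}.
On input p, block {s1,s4,s6} splits into {s1,s6} and {s4}.
The partition is now stable with 5 blocks: {s1,s6} | {s0,s3} | {s2} | {s5} | {s4}.

5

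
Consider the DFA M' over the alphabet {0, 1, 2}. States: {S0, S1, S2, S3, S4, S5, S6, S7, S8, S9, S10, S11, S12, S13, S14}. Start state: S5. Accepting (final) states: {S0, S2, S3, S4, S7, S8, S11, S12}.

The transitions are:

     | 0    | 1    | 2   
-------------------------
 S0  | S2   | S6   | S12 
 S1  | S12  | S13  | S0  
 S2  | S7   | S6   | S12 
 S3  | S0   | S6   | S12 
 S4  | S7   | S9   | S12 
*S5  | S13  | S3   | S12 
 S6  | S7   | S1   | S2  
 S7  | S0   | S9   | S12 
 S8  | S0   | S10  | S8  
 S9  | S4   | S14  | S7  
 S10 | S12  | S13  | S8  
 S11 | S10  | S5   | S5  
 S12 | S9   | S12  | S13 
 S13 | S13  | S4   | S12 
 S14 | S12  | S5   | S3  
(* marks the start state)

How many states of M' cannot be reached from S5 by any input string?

BFS from S5 reaches {S0, S1, S2, S3, S4, S5, S6, S7, S9, S12, S13, S14}; the 3 state(s) S8, S10, S11 are never visited.

3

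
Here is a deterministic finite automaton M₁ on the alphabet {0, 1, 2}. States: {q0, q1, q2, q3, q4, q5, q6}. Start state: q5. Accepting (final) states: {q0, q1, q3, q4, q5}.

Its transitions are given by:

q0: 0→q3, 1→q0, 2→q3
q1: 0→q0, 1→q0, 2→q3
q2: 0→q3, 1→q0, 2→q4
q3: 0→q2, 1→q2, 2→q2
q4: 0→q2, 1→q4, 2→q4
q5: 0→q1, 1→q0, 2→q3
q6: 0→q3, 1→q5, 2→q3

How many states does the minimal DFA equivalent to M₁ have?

6

First remove the unreachable states {q6}; 6 states remain.
P0 = {q0,q1,q3,q4,q5} | {q2}.
On input 0, block {q0,q1,q3,q4,q5} splits into {q0,q1,q5} and {q3,q4}.
Refine {q0,q1,q5} on symbol 0: members go to different blocks, giving {q1,q5} and {q0}.
Refine {q1,q5} on symbol 0: members go to different blocks, giving {q1} and {q5}.
Split {q3,q4} by δ(·,1) → {q3} and {q4}.
The partition is now stable with 6 blocks: {q1} | {q2} | {q3} | {q0} | {q5} | {q4}.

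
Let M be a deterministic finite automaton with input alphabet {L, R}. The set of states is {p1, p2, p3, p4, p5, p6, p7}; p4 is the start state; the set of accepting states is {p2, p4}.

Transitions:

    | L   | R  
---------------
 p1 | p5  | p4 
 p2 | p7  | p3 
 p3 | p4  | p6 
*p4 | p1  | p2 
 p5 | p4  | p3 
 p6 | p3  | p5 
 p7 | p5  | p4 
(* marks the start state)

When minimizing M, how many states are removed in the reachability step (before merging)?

A breadth-first search from the start state visits every state.

0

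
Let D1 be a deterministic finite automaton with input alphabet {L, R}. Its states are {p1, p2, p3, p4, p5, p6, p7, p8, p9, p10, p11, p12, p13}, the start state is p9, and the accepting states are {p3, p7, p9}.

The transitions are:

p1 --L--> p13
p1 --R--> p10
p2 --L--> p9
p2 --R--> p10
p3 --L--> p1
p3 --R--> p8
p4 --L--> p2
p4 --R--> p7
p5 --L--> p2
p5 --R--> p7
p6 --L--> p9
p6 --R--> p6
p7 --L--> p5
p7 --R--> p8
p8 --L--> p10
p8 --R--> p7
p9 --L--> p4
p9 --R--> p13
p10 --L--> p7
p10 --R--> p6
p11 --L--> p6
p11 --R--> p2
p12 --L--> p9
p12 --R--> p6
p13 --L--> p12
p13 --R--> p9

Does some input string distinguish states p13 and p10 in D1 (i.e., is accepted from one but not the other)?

Reachable states from the start: {p2,p4,p5,p6,p7,p8,p9,p10,p12,p13}. Unreachable: {p1,p3,p11} — drop them.
P0 = {p7,p9} | {p2,p4,p5,p6,p8,p10,p12,p13}.
On input L, block {p2,p4,p5,p6,p8,p10,p12,p13} splits into {p2,p6,p10,p12} and {p4,p5,p8,p13}.
No further refinement is possible. Final partition (3 blocks): {p7,p9} | {p2,p6,p10,p12} | {p4,p5,p8,p13}.
p13 and p10 end up in different blocks, so they are distinguishable. For instance, the string 'L' is accepted from only p10.

Yes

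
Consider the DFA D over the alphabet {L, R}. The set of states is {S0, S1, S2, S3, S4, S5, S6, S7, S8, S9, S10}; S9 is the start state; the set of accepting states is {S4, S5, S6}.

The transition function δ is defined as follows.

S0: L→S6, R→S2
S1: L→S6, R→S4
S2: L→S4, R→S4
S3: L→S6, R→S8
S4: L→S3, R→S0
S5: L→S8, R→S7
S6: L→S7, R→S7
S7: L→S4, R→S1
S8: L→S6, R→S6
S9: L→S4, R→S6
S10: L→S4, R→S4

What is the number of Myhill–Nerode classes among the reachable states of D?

3

First remove the unreachable states {S5,S10}; 9 states remain.
Start with accepting vs non-accepting: {S4,S6} | {S0,S1,S2,S3,S7,S8,S9}.
On input R, block {S0,S1,S2,S3,S7,S8,S9} splits into {S1,S2,S8,S9} and {S0,S3,S7}.
The partition is now stable with 3 blocks: {S4,S6} | {S1,S2,S8,S9} | {S0,S3,S7}.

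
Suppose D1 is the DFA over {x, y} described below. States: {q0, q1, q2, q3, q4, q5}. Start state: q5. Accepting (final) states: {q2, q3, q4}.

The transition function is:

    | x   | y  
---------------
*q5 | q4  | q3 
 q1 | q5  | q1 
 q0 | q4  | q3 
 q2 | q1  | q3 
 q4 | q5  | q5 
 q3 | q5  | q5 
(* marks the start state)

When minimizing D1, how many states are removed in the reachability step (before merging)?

Starting at q5 and following transitions, the reachable set is {q3, q4, q5}. That leaves q0, q1, q2 unreachable — 3 in total.

3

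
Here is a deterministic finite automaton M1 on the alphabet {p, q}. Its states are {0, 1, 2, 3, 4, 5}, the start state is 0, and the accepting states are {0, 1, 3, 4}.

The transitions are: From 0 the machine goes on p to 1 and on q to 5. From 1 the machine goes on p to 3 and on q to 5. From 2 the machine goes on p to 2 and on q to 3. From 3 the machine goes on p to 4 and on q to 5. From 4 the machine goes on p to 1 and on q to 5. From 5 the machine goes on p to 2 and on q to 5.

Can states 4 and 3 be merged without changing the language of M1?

Every state is reachable, so we keep all 6.
P0 = {0,1,3,4} | {2,5}.
On input q, block {2,5} splits into {2} and {5}.
The partition is now stable with 3 blocks: {0,1,3,4} | {2} | {5}.
4 and 3 lie in the same block of the stable partition, so they are equivalent — no string distinguishes them.

Yes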